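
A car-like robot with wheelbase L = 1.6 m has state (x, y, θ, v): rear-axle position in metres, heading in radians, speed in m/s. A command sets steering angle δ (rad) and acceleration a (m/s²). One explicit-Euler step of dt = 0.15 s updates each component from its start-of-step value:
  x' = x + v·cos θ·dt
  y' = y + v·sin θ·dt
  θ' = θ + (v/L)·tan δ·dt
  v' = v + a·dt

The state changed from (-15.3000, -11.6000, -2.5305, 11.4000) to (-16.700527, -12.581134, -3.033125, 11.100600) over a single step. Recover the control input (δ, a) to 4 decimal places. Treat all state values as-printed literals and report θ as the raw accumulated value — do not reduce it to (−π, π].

δ = -0.4396, a = -1.9960

a = (v'−v)/dt = (-0.299400)/0.15 = -1.9960
Δθ = θ'−θ = -0.502625;  (v·dt/L) = 11.4000·0.15/1.6 = 1.068750
tan δ = Δθ·L/(v·dt) = -0.470292  →  δ = -0.4396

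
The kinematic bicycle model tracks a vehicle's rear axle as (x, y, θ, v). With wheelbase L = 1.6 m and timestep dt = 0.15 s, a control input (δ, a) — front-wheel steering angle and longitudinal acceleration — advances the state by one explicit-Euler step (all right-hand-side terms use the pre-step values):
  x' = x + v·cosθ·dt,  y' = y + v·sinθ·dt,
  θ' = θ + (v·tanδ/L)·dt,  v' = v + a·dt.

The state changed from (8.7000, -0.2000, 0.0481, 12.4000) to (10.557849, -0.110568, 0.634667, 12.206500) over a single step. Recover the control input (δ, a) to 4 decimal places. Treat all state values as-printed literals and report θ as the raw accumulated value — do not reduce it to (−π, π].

δ = 0.4673, a = -1.2900

a = (v'−v)/dt = (-0.193500)/0.15 = -1.2900
Δθ = θ'−θ = 0.586567;  (v·dt/L) = 12.4000·0.15/1.6 = 1.162500
tan δ = Δθ·L/(v·dt) = 0.504574  →  δ = 0.4673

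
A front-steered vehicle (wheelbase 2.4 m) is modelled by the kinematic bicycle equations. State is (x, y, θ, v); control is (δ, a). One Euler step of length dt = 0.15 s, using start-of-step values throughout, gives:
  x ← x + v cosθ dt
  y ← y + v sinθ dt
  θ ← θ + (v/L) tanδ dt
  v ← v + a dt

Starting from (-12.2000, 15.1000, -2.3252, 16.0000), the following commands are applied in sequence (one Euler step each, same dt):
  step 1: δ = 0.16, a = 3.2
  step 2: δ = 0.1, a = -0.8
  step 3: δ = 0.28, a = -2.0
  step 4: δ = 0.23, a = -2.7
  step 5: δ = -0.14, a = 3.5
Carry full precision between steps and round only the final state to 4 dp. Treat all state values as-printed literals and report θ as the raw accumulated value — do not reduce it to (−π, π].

after step 1 (δ=0.16, a=3.2): (-13.843650, 13.351168, -2.163821, 16.480000)
after step 2 (δ=0.1, a=-0.8): (-15.225180, 11.301251, -2.060476, 16.360000)
after step 3 (δ=0.28, a=-2.0): (-16.379402, 9.135636, -1.766452, 16.060000)
after step 4 (δ=0.23, a=-2.7): (-16.847734, 6.772599, -1.531430, 15.655000)
after step 5 (δ=-0.14, a=3.5): (-16.755316, 4.426168, -1.669313, 16.180000)

(-16.7553, 4.4262, -1.6693, 16.1800)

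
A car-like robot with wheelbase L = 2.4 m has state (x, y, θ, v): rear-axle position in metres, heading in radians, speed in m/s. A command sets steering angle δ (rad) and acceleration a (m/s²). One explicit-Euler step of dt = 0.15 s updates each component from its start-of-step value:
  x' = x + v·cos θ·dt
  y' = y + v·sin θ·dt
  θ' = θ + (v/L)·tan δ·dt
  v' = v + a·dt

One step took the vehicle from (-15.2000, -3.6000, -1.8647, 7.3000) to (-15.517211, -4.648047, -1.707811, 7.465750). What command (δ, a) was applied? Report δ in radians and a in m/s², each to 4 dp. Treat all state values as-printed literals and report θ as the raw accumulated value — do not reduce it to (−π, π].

a = (v'−v)/dt = (0.165750)/0.15 = 1.1050
Δθ = θ'−θ = 0.156889;  (v·dt/L) = 7.3000·0.15/2.4 = 0.456250
tan δ = Δθ·L/(v·dt) = 0.343866  →  δ = 0.3312

δ = 0.3312, a = 1.1050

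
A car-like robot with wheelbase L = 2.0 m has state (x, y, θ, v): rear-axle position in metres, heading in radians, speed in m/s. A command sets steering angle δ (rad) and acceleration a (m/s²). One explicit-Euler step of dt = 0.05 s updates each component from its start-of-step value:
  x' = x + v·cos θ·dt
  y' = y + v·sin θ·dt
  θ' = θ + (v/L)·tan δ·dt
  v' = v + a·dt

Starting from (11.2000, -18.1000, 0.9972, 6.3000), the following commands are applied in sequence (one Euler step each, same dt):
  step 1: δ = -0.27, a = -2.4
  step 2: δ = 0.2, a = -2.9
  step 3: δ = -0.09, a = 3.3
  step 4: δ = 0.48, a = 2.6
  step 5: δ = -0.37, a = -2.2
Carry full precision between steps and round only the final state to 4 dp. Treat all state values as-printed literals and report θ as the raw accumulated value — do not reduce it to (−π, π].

after step 1 (δ=-0.27, a=-2.4): (11.370937, -17.835414, 0.953611, 6.180000)
after step 2 (δ=0.2, a=-2.9): (11.549768, -17.583422, 0.984929, 6.035000)
after step 3 (δ=-0.09, a=3.3): (11.716612, -17.331993, 0.971314, 6.200000)
after step 4 (δ=0.48, a=2.6): (11.891519, -17.076049, 1.052008, 6.330000)
after step 5 (δ=-0.37, a=-2.2): (12.048449, -16.801194, 0.990629, 6.220000)

(12.0484, -16.8012, 0.9906, 6.2200)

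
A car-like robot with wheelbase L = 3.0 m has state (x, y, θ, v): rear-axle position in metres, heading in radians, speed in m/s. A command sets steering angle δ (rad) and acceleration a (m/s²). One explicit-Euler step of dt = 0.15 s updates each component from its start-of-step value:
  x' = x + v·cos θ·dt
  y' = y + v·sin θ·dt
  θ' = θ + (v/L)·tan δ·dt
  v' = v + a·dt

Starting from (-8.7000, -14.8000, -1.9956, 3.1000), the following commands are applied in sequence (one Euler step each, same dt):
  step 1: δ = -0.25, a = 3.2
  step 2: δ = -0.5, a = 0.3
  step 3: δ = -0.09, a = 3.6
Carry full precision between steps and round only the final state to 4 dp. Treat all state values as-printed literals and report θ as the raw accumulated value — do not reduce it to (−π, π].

(-9.4220, -16.1639, -2.1493, 4.1650)

after step 1 (δ=-0.25, a=3.2): (-8.891646, -15.223671, -2.035178, 3.580000)
after step 2 (δ=-0.5, a=0.3): (-9.132152, -15.703802, -2.132966, 3.625000)
after step 3 (δ=-0.09, a=3.6): (-9.421984, -16.163869, -2.149323, 4.165000)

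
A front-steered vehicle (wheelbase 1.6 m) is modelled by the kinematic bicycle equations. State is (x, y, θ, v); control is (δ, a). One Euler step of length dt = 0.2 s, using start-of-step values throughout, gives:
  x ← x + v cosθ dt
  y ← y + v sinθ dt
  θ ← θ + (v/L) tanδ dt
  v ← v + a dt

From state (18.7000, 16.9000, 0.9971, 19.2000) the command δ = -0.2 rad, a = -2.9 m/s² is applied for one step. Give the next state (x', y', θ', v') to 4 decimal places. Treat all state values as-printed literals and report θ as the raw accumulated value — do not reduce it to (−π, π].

(20.7841, 20.1252, 0.5106, 18.6200)

x' = 18.7000 + 19.2000·cos(0.9971)·0.2 = 20.7841
y' = 16.9000 + 19.2000·sin(0.9971)·0.2 = 20.1252
θ' = 0.9971 + (19.2000/1.6)·tan(-0.2)·0.2 = 0.5106
v' = 19.2000 − 2.9000·0.2 = 18.6200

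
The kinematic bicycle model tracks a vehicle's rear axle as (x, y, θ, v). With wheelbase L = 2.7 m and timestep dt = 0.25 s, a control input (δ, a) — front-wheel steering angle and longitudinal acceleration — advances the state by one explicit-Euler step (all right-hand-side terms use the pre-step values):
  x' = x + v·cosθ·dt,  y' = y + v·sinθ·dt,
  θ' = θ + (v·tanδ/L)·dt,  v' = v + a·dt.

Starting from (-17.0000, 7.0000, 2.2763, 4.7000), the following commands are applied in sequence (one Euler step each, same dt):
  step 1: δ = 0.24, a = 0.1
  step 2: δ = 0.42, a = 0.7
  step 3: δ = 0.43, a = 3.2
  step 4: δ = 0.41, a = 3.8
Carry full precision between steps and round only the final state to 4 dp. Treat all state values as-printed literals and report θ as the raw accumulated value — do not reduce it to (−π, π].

after step 1 (δ=0.24, a=0.1): (-17.761890, 7.894510, 2.382797, 4.725000)
after step 2 (δ=0.42, a=0.7): (-18.619082, 8.707267, 2.578173, 4.900000)
after step 3 (δ=0.43, a=3.2): (-19.654738, 9.361516, 2.786251, 5.700000)
after step 4 (δ=0.41, a=3.8): (-20.990715, 9.857289, 3.015639, 6.650000)

(-20.9907, 9.8573, 3.0156, 6.6500)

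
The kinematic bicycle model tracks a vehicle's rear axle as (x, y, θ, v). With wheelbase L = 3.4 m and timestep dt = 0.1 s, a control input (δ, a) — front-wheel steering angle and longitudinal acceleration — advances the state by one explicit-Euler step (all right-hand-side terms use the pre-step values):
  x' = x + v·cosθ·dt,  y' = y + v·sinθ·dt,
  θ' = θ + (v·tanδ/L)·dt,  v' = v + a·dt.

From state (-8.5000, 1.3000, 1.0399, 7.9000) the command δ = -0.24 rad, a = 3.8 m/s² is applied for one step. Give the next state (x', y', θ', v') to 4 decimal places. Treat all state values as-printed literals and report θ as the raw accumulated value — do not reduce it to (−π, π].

x' = -8.5000 + 7.9000·cos(1.0399)·0.1 = -8.1000
y' = 1.3000 + 7.9000·sin(1.0399)·0.1 = 1.9813
θ' = 1.0399 + (7.9000/3.4)·tan(-0.24)·0.1 = 0.9830
v' = 7.9000 + 3.8000·0.1 = 8.2800

(-8.1000, 1.9813, 0.9830, 8.2800)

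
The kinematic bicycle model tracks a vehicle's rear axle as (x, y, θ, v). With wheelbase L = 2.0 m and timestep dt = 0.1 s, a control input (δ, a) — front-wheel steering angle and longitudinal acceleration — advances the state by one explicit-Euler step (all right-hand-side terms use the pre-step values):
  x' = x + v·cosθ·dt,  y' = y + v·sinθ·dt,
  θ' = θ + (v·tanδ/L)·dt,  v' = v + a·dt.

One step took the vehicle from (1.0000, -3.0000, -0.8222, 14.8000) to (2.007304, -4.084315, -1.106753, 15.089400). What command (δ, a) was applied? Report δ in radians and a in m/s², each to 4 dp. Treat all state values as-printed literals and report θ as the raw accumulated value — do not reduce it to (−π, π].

δ = -0.3671, a = 2.8940

a = (v'−v)/dt = (0.289400)/0.1 = 2.8940
Δθ = θ'−θ = -0.284553;  (v·dt/L) = 14.8000·0.1/2.0 = 0.740000
tan δ = Δθ·L/(v·dt) = -0.384531  →  δ = -0.3671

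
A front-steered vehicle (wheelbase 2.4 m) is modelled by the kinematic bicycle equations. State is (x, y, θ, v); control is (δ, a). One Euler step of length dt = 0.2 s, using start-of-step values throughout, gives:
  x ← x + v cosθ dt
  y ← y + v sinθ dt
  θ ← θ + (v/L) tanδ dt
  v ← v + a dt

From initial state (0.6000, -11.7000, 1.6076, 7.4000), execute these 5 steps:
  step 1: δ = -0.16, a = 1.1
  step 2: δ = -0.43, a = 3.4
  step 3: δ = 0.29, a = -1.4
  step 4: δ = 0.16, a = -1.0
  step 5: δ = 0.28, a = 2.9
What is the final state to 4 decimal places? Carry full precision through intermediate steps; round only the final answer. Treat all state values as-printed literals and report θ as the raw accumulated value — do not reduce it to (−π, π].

after step 1 (δ=-0.16, a=1.1): (0.545543, -10.221002, 1.508083, 7.620000)
after step 2 (δ=-0.43, a=3.4): (0.641056, -8.699998, 1.216858, 8.300000)
after step 3 (δ=0.29, a=-1.4): (1.216403, -7.142893, 1.423260, 8.020000)
after step 4 (δ=0.16, a=-1.0): (1.452192, -5.556318, 1.531116, 7.820000)
after step 5 (δ=0.28, a=2.9): (1.514237, -3.993550, 1.718505, 8.400000)

(1.5142, -3.9935, 1.7185, 8.4000)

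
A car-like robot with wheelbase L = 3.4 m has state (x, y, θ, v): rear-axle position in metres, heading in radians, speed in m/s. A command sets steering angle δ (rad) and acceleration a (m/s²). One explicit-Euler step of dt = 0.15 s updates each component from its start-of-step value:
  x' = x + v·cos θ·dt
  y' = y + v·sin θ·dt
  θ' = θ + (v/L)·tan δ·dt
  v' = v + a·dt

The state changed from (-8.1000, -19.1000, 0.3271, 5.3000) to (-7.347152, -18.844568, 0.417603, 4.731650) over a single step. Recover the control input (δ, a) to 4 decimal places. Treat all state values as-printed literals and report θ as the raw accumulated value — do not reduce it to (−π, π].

a = (v'−v)/dt = (-0.568350)/0.15 = -3.7890
Δθ = θ'−θ = 0.090503;  (v·dt/L) = 5.3000·0.15/3.4 = 0.233824
tan δ = Δθ·L/(v·dt) = 0.387057  →  δ = 0.3693

δ = 0.3693, a = -3.7890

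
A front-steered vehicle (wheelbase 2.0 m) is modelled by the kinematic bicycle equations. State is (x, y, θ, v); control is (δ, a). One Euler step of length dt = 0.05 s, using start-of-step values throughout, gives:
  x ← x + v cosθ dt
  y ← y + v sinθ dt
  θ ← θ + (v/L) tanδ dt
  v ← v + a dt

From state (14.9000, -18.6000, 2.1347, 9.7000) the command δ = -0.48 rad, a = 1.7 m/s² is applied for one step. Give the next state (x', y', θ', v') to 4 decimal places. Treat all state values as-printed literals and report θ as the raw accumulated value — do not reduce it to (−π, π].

x' = 14.9000 + 9.7000·cos(2.1347)·0.05 = 14.6408
y' = -18.6000 + 9.7000·sin(2.1347)·0.05 = -18.1901
θ' = 2.1347 + (9.7000/2.0)·tan(-0.48)·0.05 = 2.0085
v' = 9.7000 + 1.7000·0.05 = 9.7850

(14.6408, -18.1901, 2.0085, 9.7850)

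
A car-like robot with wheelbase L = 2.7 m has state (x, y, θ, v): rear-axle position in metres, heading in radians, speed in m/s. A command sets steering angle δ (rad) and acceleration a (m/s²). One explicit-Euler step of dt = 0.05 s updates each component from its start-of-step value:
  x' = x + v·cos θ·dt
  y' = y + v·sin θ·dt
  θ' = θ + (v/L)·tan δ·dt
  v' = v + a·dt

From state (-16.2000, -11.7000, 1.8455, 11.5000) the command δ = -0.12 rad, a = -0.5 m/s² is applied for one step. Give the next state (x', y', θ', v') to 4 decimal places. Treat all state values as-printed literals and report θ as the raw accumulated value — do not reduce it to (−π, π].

(-16.3560, -11.1466, 1.8198, 11.4750)

x' = -16.2000 + 11.5000·cos(1.8455)·0.05 = -16.3560
y' = -11.7000 + 11.5000·sin(1.8455)·0.05 = -11.1466
θ' = 1.8455 + (11.5000/2.7)·tan(-0.12)·0.05 = 1.8198
v' = 11.5000 − 0.5000·0.05 = 11.4750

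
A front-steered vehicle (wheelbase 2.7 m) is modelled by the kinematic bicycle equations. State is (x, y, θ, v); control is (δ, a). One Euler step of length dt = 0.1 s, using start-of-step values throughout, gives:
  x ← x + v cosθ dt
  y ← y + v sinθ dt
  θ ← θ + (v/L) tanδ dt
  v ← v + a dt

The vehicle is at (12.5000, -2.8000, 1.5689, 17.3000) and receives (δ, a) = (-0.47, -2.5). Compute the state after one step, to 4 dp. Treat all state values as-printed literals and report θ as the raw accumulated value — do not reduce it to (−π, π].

(12.5033, -1.0700, 1.2434, 17.0500)

x' = 12.5000 + 17.3000·cos(1.5689)·0.1 = 12.5033
y' = -2.8000 + 17.3000·sin(1.5689)·0.1 = -1.0700
θ' = 1.5689 + (17.3000/2.7)·tan(-0.47)·0.1 = 1.2434
v' = 17.3000 − 2.5000·0.1 = 17.0500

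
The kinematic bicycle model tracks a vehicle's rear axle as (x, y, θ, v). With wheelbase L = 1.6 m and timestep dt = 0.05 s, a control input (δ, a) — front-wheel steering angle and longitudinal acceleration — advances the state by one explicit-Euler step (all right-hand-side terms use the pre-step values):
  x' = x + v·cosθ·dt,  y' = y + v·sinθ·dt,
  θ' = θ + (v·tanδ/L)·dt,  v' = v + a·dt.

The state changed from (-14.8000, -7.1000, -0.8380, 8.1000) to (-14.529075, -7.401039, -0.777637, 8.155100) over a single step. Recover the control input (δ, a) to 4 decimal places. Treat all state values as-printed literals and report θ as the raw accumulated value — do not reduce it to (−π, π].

δ = 0.2341, a = 1.1020

a = (v'−v)/dt = (0.055100)/0.05 = 1.1020
Δθ = θ'−θ = 0.060363;  (v·dt/L) = 8.1000·0.05/1.6 = 0.253125
tan δ = Δθ·L/(v·dt) = 0.238471  →  δ = 0.2341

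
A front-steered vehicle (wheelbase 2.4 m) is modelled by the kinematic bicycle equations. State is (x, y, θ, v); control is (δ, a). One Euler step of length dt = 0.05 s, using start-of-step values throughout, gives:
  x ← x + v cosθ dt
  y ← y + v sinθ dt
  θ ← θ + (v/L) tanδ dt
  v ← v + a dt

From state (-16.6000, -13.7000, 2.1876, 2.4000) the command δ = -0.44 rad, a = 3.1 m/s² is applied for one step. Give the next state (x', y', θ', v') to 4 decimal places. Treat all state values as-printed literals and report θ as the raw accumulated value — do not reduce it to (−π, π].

x' = -16.6000 + 2.4000·cos(2.1876)·0.05 = -16.6694
y' = -13.7000 + 2.4000·sin(2.1876)·0.05 = -13.6021
θ' = 2.1876 + (2.4000/2.4)·tan(-0.44)·0.05 = 2.1641
v' = 2.4000 + 3.1000·0.05 = 2.5550

(-16.6694, -13.6021, 2.1641, 2.5550)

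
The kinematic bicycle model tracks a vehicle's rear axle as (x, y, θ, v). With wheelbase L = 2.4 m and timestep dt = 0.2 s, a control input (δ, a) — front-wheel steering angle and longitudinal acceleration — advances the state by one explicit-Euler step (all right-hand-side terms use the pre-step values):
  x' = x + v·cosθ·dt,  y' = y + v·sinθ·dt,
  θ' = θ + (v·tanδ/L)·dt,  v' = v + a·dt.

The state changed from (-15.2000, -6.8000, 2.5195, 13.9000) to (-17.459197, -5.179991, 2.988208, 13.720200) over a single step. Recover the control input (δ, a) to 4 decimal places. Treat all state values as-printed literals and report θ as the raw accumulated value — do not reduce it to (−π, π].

a = (v'−v)/dt = (-0.179800)/0.2 = -0.8990
Δθ = θ'−θ = 0.468708;  (v·dt/L) = 13.9000·0.2/2.4 = 1.158333
tan δ = Δθ·L/(v·dt) = 0.404640  →  δ = 0.3845

δ = 0.3845, a = -0.8990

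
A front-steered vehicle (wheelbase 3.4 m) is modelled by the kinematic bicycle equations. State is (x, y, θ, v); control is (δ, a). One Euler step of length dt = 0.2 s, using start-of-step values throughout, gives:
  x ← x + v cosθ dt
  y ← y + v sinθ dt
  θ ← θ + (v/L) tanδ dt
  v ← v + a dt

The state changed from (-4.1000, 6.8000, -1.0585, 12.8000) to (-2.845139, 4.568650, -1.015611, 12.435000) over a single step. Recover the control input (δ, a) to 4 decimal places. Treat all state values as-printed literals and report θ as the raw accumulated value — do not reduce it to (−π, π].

a = (v'−v)/dt = (-0.365000)/0.2 = -1.8250
Δθ = θ'−θ = 0.042889;  (v·dt/L) = 12.8000·0.2/3.4 = 0.752941
tan δ = Δθ·L/(v·dt) = 0.056962  →  δ = 0.0569

δ = 0.0569, a = -1.8250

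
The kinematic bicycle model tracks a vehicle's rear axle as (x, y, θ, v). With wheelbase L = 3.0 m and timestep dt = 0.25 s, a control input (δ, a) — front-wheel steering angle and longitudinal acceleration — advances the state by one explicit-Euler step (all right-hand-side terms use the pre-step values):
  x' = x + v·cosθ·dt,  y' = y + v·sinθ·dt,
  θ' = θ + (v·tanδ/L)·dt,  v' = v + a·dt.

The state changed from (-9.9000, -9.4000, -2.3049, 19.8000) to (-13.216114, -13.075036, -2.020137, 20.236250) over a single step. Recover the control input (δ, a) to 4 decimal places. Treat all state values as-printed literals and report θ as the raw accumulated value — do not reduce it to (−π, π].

δ = 0.1709, a = 1.7450

a = (v'−v)/dt = (0.436250)/0.25 = 1.7450
Δθ = θ'−θ = 0.284763;  (v·dt/L) = 19.8000·0.25/3.0 = 1.650000
tan δ = Δθ·L/(v·dt) = 0.172584  →  δ = 0.1709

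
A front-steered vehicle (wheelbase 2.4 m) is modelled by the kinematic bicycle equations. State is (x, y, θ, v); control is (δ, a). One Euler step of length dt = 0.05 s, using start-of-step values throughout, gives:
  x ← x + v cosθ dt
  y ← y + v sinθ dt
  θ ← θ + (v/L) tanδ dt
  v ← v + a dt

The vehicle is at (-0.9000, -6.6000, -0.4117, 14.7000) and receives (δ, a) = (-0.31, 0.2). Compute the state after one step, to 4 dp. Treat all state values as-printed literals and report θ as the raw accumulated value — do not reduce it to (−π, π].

(-0.2264, -6.8941, -0.5098, 14.7100)

x' = -0.9000 + 14.7000·cos(-0.4117)·0.05 = -0.2264
y' = -6.6000 + 14.7000·sin(-0.4117)·0.05 = -6.8941
θ' = -0.4117 + (14.7000/2.4)·tan(-0.31)·0.05 = -0.5098
v' = 14.7000 + 0.2000·0.05 = 14.7100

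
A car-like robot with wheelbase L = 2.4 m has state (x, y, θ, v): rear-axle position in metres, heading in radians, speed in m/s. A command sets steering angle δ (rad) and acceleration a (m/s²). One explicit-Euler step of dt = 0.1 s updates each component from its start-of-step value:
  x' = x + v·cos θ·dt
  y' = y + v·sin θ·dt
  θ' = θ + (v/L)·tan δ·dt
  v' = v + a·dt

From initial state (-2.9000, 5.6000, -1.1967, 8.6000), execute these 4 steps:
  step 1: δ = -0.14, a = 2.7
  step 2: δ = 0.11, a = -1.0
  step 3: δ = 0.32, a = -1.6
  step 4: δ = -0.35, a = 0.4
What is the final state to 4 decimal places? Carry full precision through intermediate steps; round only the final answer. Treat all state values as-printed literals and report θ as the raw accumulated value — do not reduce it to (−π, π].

after step 1 (δ=-0.14, a=2.7): (-2.585729, 4.799479, -1.247197, 8.870000)
after step 2 (δ=0.11, a=-1.0): (-2.303680, 3.958517, -1.206378, 8.770000)
after step 3 (δ=0.32, a=-1.6): (-1.991112, 3.139109, -1.085283, 8.610000)
after step 4 (δ=-0.35, a=0.4): (-1.589315, 2.377610, -1.216237, 8.650000)

(-1.5893, 2.3776, -1.2162, 8.6500)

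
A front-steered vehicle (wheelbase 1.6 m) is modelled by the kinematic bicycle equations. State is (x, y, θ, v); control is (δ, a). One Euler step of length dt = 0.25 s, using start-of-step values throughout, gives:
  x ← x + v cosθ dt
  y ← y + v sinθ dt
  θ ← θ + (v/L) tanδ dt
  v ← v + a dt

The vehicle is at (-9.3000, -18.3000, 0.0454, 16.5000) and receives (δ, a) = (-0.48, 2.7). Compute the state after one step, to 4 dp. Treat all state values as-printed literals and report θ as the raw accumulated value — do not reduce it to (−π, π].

x' = -9.3000 + 16.5000·cos(0.0454)·0.25 = -5.1793
y' = -18.3000 + 16.5000·sin(0.0454)·0.25 = -18.1128
θ' = 0.0454 + (16.5000/1.6)·tan(-0.48)·0.25 = -1.2968
v' = 16.5000 + 2.7000·0.25 = 17.1750

(-5.1793, -18.1128, -1.2968, 17.1750)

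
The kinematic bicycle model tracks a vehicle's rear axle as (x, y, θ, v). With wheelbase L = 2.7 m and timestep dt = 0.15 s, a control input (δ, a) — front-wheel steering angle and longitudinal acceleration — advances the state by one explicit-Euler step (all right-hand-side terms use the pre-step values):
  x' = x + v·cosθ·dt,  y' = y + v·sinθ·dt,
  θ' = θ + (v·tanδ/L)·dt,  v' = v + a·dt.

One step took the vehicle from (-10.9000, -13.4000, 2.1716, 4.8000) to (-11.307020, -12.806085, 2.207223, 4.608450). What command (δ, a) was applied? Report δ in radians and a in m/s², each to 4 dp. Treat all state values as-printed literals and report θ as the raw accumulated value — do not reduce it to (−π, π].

δ = 0.1328, a = -1.2770

a = (v'−v)/dt = (-0.191550)/0.15 = -1.2770
Δθ = θ'−θ = 0.035623;  (v·dt/L) = 4.8000·0.15/2.7 = 0.266667
tan δ = Δθ·L/(v·dt) = 0.133586  →  δ = 0.1328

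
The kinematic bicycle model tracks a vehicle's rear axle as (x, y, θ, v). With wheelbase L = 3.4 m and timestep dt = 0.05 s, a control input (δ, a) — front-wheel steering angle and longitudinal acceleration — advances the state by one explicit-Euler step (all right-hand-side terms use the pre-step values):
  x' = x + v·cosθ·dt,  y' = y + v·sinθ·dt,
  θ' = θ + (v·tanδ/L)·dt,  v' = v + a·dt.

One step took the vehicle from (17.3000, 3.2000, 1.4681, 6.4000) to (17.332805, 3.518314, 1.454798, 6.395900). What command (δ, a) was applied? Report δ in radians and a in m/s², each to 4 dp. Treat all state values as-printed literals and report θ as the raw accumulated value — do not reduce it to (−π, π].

a = (v'−v)/dt = (-0.004100)/0.05 = -0.0820
Δθ = θ'−θ = -0.013302;  (v·dt/L) = 6.4000·0.05/3.4 = 0.094118
tan δ = Δθ·L/(v·dt) = -0.141334  →  δ = -0.1404

δ = -0.1404, a = -0.0820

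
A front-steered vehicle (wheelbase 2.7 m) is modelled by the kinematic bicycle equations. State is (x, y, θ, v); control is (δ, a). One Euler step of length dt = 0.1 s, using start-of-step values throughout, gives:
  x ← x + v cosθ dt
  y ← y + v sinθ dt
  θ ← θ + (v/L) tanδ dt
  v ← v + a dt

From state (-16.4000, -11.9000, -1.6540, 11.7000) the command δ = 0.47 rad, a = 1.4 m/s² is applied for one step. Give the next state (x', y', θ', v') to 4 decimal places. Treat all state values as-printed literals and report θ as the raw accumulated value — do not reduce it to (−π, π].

x' = -16.4000 + 11.7000·cos(-1.6540)·0.1 = -16.4972
y' = -11.9000 + 11.7000·sin(-1.6540)·0.1 = -13.0660
θ' = -1.6540 + (11.7000/2.7)·tan(0.47)·0.1 = -1.4339
v' = 11.7000 + 1.4000·0.1 = 11.8400

(-16.4972, -13.0660, -1.4339, 11.8400)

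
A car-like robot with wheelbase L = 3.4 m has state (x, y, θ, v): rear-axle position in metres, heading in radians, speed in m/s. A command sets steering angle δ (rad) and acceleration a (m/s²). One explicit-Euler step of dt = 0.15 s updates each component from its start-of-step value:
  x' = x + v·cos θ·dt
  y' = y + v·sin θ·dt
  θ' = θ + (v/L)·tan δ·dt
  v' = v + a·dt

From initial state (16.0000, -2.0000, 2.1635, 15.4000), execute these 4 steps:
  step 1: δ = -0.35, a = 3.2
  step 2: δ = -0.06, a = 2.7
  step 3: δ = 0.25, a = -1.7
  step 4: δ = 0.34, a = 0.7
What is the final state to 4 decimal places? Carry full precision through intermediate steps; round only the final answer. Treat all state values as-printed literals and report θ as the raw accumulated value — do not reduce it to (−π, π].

after step 1 (δ=-0.35, a=3.2): (14.709621, -0.084009, 1.915495, 15.880000)
after step 2 (δ=-0.06, a=2.7): (13.904711, 2.157875, 1.873410, 16.285000)
after step 3 (δ=0.25, a=-1.7): (13.176734, 4.489629, 2.056861, 16.030000)
after step 4 (δ=0.34, a=0.7): (12.053470, 6.615635, 2.307026, 16.135000)

(12.0535, 6.6156, 2.3070, 16.1350)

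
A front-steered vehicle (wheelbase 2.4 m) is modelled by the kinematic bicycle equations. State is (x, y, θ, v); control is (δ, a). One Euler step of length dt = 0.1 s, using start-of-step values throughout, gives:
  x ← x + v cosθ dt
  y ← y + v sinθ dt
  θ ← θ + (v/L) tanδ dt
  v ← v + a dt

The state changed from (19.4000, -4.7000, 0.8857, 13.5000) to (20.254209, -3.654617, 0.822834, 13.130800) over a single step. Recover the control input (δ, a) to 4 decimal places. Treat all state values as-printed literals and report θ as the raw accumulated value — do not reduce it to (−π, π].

δ = -0.1113, a = -3.6920

a = (v'−v)/dt = (-0.369200)/0.1 = -3.6920
Δθ = θ'−θ = -0.062866;  (v·dt/L) = 13.5000·0.1/2.4 = 0.562500
tan δ = Δθ·L/(v·dt) = -0.111762  →  δ = -0.1113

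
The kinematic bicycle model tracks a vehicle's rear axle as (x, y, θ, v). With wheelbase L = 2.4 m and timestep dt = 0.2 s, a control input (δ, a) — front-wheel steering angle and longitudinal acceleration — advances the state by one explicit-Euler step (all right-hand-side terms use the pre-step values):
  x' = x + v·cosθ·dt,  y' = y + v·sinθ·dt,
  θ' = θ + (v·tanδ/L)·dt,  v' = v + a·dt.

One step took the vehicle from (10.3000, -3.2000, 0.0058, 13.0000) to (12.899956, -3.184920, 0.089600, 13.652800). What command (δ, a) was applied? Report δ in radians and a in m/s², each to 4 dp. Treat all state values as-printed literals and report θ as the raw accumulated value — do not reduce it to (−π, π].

δ = 0.0772, a = 3.2640

a = (v'−v)/dt = (0.652800)/0.2 = 3.2640
Δθ = θ'−θ = 0.083800;  (v·dt/L) = 13.0000·0.2/2.4 = 1.083333
tan δ = Δθ·L/(v·dt) = 0.077354  →  δ = 0.0772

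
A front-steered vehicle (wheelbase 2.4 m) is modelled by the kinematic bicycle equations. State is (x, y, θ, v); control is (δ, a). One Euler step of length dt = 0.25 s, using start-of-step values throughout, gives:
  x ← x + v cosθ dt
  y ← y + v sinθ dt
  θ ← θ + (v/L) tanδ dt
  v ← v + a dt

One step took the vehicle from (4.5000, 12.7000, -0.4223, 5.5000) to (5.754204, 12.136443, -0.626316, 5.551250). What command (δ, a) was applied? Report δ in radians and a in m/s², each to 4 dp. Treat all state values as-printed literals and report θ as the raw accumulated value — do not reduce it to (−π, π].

a = (v'−v)/dt = (0.051250)/0.25 = 0.2050
Δθ = θ'−θ = -0.204016;  (v·dt/L) = 5.5000·0.25/2.4 = 0.572917
tan δ = Δθ·L/(v·dt) = -0.356101  →  δ = -0.3421

δ = -0.3421, a = 0.2050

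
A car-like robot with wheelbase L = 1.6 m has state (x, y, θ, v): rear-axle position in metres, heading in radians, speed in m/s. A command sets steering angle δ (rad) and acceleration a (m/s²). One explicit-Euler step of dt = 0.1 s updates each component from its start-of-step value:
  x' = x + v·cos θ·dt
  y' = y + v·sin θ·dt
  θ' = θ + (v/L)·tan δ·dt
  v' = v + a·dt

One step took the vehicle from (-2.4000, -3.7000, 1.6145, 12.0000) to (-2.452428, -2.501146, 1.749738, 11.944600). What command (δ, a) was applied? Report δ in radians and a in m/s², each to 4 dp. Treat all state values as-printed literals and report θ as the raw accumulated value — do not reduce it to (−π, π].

δ = 0.1784, a = -0.5540

a = (v'−v)/dt = (-0.055400)/0.1 = -0.5540
Δθ = θ'−θ = 0.135238;  (v·dt/L) = 12.0000·0.1/1.6 = 0.750000
tan δ = Δθ·L/(v·dt) = 0.180317  →  δ = 0.1784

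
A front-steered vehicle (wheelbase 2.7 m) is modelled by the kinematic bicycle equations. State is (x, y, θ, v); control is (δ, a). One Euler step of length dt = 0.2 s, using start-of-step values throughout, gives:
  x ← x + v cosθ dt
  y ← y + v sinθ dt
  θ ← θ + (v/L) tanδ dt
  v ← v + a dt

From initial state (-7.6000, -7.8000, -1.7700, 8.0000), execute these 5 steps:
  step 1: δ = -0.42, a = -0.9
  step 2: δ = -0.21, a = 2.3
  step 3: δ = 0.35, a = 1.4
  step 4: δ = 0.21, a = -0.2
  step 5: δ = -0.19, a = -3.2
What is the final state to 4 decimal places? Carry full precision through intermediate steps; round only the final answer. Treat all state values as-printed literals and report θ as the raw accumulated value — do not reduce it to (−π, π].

after step 1 (δ=-0.42, a=-0.9): (-7.916622, -9.368359, -2.034636, 7.820000)
after step 2 (δ=-0.21, a=2.3): (-8.616332, -10.767109, -2.158100, 8.280000)
after step 3 (δ=0.35, a=1.4): (-9.533953, -12.145626, -1.934216, 8.560000)
after step 4 (δ=0.21, a=-0.2): (-10.142522, -13.745809, -1.799068, 8.520000)
after step 5 (δ=-0.19, a=-3.2): (-10.528128, -15.405606, -1.920443, 7.880000)

(-10.5281, -15.4056, -1.9204, 7.8800)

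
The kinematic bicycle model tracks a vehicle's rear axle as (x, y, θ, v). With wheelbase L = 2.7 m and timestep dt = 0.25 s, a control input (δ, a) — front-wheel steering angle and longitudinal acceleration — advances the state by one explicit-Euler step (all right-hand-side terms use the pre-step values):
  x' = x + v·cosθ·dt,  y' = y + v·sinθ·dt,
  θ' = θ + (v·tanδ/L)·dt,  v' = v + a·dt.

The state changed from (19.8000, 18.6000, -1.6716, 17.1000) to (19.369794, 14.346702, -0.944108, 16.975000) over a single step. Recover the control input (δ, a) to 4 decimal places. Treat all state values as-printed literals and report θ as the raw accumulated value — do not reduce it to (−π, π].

a = (v'−v)/dt = (-0.125000)/0.25 = -0.5000
Δθ = θ'−θ = 0.727492;  (v·dt/L) = 17.1000·0.25/2.7 = 1.583333
tan δ = Δθ·L/(v·dt) = 0.459469  →  δ = 0.4307

δ = 0.4307, a = -0.5000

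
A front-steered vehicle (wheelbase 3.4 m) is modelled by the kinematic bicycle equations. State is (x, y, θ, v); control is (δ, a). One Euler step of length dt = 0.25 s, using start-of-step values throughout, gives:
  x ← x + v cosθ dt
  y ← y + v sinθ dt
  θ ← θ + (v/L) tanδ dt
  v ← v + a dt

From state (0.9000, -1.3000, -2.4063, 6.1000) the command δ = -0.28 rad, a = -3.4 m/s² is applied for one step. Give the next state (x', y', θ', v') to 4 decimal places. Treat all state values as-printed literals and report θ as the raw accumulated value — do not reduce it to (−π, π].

x' = 0.9000 + 6.1000·cos(-2.4063)·0.25 = -0.2310
y' = -1.3000 + 6.1000·sin(-2.4063)·0.25 = -2.3230
θ' = -2.4063 + (6.1000/3.4)·tan(-0.28)·0.25 = -2.5353
v' = 6.1000 − 3.4000·0.25 = 5.2500

(-0.2310, -2.3230, -2.5353, 5.2500)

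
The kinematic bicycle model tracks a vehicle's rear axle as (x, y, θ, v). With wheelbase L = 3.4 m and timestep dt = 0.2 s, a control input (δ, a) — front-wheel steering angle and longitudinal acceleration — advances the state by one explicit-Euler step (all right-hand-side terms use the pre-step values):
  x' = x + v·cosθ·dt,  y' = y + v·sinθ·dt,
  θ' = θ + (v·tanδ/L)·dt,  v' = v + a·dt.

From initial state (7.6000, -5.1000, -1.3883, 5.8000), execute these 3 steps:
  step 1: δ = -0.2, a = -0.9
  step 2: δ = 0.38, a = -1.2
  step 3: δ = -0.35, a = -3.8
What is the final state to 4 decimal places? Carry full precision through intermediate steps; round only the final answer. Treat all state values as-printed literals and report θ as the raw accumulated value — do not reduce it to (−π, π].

after step 1 (δ=-0.2, a=-0.9): (7.810523, -6.240737, -1.457460, 5.620000)
after step 2 (δ=0.38, a=-1.2): (7.937640, -7.357525, -1.325419, 5.380000)
after step 3 (δ=-0.35, a=-3.8): (8.199025, -8.401295, -1.440940, 4.620000)

(8.1990, -8.4013, -1.4409, 4.6200)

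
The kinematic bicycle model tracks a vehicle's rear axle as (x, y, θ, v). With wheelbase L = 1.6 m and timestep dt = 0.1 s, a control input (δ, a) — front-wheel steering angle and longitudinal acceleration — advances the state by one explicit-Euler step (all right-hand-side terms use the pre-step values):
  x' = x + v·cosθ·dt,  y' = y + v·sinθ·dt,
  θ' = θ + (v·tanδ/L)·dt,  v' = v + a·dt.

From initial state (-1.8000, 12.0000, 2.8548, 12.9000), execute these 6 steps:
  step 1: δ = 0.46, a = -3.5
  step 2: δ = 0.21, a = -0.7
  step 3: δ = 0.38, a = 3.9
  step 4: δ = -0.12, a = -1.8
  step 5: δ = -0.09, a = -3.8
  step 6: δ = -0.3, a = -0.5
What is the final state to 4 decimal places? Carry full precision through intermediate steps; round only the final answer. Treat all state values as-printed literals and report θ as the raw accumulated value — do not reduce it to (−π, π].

after step 1 (δ=0.46, a=-3.5): (-3.037311, 12.364912, 3.254256, 12.550000)
after step 2 (δ=0.21, a=-0.7): (-4.284355, 12.223819, 3.421439, 12.480000)
after step 3 (δ=0.38, a=3.9): (-5.483805, 11.879111, 3.732981, 12.870000)
after step 4 (δ=-0.12, a=-1.8): (-6.552231, 11.161590, 3.635990, 12.690000)
after step 5 (δ=-0.09, a=-3.8): (-7.669274, 10.559448, 3.564415, 12.310000)
after step 6 (δ=-0.3, a=-0.5): (-8.791865, 10.054324, 3.326420, 12.260000)

(-8.7919, 10.0543, 3.3264, 12.2600)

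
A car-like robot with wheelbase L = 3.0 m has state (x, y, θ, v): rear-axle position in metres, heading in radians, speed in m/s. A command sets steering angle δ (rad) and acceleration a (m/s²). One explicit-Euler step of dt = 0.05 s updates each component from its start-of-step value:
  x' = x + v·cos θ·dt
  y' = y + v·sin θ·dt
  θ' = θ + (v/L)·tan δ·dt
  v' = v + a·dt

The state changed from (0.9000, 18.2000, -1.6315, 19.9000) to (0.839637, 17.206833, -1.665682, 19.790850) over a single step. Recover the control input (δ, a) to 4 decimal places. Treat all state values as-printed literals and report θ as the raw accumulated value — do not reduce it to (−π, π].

δ = -0.1027, a = -2.1830

a = (v'−v)/dt = (-0.109150)/0.05 = -2.1830
Δθ = θ'−θ = -0.034182;  (v·dt/L) = 19.9000·0.05/3.0 = 0.331667
tan δ = Δθ·L/(v·dt) = -0.103061  →  δ = -0.1027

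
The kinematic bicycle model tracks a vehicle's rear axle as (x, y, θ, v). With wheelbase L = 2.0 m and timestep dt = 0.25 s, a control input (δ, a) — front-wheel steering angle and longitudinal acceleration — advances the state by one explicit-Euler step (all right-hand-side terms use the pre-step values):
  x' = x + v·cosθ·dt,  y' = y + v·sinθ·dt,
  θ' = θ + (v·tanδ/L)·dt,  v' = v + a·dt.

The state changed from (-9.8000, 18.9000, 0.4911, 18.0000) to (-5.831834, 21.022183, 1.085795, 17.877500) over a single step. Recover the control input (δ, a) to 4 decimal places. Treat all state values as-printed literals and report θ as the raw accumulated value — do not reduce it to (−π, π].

a = (v'−v)/dt = (-0.122500)/0.25 = -0.4900
Δθ = θ'−θ = 0.594695;  (v·dt/L) = 18.0000·0.25/2.0 = 2.250000
tan δ = Δθ·L/(v·dt) = 0.264309  →  δ = 0.2584

δ = 0.2584, a = -0.4900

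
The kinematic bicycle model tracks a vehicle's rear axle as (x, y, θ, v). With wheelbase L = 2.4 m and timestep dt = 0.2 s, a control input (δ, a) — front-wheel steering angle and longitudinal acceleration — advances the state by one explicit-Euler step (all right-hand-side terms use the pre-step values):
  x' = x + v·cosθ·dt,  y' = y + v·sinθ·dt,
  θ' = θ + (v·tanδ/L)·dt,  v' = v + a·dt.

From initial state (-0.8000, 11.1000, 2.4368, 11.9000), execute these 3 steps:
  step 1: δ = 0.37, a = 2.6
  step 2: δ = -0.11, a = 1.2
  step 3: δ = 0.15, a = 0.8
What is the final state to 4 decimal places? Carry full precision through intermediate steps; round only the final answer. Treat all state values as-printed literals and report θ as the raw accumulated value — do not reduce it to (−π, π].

(-7.2675, 14.4895, 2.8666, 12.8200)

after step 1 (δ=0.37, a=2.6): (-2.612955, 12.641945, 2.821431, 12.420000)
after step 2 (δ=-0.11, a=1.2): (-4.970730, 13.423709, 2.707120, 12.660000)
after step 3 (δ=0.15, a=0.8): (-7.267486, 14.489510, 2.866567, 12.820000)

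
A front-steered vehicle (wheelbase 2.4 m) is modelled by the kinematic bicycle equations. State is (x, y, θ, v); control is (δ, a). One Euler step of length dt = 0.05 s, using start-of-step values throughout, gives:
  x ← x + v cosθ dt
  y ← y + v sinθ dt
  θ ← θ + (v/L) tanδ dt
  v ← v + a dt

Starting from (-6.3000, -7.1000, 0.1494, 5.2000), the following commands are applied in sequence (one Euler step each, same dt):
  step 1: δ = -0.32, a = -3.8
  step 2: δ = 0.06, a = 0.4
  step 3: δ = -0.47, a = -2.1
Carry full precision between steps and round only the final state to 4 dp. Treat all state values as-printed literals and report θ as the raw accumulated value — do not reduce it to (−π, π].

after step 1 (δ=-0.32, a=-3.8): (-6.042896, -7.061300, 0.113499, 5.010000)
after step 2 (δ=0.06, a=0.4): (-5.794008, -7.032930, 0.119770, 5.030000)
after step 3 (δ=-0.47, a=-2.1): (-5.544310, -7.002880, 0.066539, 4.925000)

(-5.5443, -7.0029, 0.0665, 4.9250)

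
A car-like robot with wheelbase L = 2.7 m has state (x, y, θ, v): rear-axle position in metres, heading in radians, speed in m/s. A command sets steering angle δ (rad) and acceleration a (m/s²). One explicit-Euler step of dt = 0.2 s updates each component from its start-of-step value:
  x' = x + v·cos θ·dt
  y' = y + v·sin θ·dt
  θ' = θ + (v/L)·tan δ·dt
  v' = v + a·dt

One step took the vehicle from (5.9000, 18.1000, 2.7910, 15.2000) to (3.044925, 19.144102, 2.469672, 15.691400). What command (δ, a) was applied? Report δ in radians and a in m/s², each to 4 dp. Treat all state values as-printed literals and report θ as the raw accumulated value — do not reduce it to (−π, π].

a = (v'−v)/dt = (0.491400)/0.2 = 2.4570
Δθ = θ'−θ = -0.321328;  (v·dt/L) = 15.2000·0.2/2.7 = 1.125926
tan δ = Δθ·L/(v·dt) = -0.285390  →  δ = -0.2780

δ = -0.2780, a = 2.4570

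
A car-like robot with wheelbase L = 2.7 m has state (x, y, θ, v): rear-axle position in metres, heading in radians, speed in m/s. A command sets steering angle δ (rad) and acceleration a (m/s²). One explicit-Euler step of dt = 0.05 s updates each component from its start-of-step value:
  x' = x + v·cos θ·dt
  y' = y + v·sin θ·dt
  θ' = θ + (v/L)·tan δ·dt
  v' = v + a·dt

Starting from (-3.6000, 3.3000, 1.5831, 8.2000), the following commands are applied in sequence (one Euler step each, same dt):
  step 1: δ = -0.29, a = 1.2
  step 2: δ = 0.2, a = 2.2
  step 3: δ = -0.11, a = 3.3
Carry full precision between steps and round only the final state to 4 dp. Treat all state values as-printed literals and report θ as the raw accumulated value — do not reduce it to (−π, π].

(-3.5906, 4.5412, 1.5517, 8.5350)

after step 1 (δ=-0.29, a=1.2): (-3.605044, 3.709969, 1.537785, 8.260000)
after step 2 (δ=0.2, a=2.2): (-3.591413, 4.122744, 1.568793, 8.370000)
after step 3 (δ=-0.11, a=3.3): (-3.590575, 4.541243, 1.551673, 8.535000)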